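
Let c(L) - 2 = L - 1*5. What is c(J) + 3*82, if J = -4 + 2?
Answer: 241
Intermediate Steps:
J = -2
c(L) = -3 + L (c(L) = 2 + (L - 1*5) = 2 + (L - 5) = 2 + (-5 + L) = -3 + L)
c(J) + 3*82 = (-3 - 2) + 3*82 = -5 + 246 = 241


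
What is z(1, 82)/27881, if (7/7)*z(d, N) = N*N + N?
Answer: 6806/27881 ≈ 0.24411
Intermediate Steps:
z(d, N) = N + N² (z(d, N) = N*N + N = N² + N = N + N²)
z(1, 82)/27881 = (82*(1 + 82))/27881 = (82*83)*(1/27881) = 6806*(1/27881) = 6806/27881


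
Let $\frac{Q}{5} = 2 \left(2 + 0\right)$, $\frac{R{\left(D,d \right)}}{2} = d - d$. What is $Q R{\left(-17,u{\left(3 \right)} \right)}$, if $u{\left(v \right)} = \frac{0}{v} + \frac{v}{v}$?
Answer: $0$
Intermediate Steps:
$u{\left(v \right)} = 1$ ($u{\left(v \right)} = 0 + 1 = 1$)
$R{\left(D,d \right)} = 0$ ($R{\left(D,d \right)} = 2 \left(d - d\right) = 2 \cdot 0 = 0$)
$Q = 20$ ($Q = 5 \cdot 2 \left(2 + 0\right) = 5 \cdot 2 \cdot 2 = 5 \cdot 4 = 20$)
$Q R{\left(-17,u{\left(3 \right)} \right)} = 20 \cdot 0 = 0$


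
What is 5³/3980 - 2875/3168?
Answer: -552325/630432 ≈ -0.87611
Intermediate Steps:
5³/3980 - 2875/3168 = 125*(1/3980) - 2875*1/3168 = 25/796 - 2875/3168 = -552325/630432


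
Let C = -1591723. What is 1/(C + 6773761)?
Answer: 1/5182038 ≈ 1.9297e-7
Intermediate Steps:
1/(C + 6773761) = 1/(-1591723 + 6773761) = 1/5182038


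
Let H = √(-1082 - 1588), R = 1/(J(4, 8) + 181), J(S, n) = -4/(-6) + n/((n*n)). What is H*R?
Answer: 24*I*√2670/4363 ≈ 0.28424*I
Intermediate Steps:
J(S, n) = ⅔ + 1/n (J(S, n) = -4*(-⅙) + n/(n²) = ⅔ + n/n² = ⅔ + 1/n)
R = 24/4363 (R = 1/((⅔ + 1/8) + 181) = 1/((⅔ + ⅛) + 181) = 1/(19/24 + 181) = 1/(4363/24) = 24/4363 ≈ 0.0055008)
H = I*√2670 (H = √(-2670) = I*√2670 ≈ 51.672*I)
H*R = (I*√2670)*(24/4363) = 24*I*√2670/4363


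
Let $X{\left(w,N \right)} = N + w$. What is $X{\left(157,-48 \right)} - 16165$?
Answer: $-16056$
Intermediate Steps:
$X{\left(157,-48 \right)} - 16165 = \left(-48 + 157\right) - 16165 = 109 - 16165 = -16056$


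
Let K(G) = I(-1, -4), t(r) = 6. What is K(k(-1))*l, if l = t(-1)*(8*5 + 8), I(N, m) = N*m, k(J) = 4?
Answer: 1152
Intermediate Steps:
K(G) = 4 (K(G) = -1*(-4) = 4)
l = 288 (l = 6*(8*5 + 8) = 6*(40 + 8) = 6*48 = 288)
K(k(-1))*l = 4*288 = 1152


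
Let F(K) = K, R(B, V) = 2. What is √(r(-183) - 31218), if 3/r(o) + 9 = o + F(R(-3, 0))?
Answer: 3*I*√125218930/190 ≈ 176.69*I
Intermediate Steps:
r(o) = 3/(-7 + o) (r(o) = 3/(-9 + (o + 2)) = 3/(-9 + (2 + o)) = 3/(-7 + o))
√(r(-183) - 31218) = √(3/(-7 - 183) - 31218) = √(3/(-190) - 31218) = √(3*(-1/190) - 31218) = √(-3/190 - 31218) = √(-5931423/190) = 3*I*√125218930/190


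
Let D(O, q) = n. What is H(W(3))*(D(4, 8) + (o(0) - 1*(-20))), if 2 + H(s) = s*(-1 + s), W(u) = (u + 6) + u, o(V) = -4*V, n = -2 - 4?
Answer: 1820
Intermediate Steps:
n = -6
D(O, q) = -6
W(u) = 6 + 2*u (W(u) = (6 + u) + u = 6 + 2*u)
H(s) = -2 + s*(-1 + s)
H(W(3))*(D(4, 8) + (o(0) - 1*(-20))) = (-2 + (6 + 2*3)**2 - (6 + 2*3))*(-6 + (-4*0 - 1*(-20))) = (-2 + (6 + 6)**2 - (6 + 6))*(-6 + (0 + 20)) = (-2 + 12**2 - 1*12)*(-6 + 20) = (-2 + 144 - 12)*14 = 130*14 = 1820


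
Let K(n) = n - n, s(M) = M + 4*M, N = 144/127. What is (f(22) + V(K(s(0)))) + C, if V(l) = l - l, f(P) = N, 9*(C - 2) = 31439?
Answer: 3996335/1143 ≈ 3496.4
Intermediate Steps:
C = 31457/9 (C = 2 + (⅑)*31439 = 2 + 31439/9 = 31457/9 ≈ 3495.2)
N = 144/127 (N = 144*(1/127) = 144/127 ≈ 1.1339)
f(P) = 144/127
s(M) = 5*M
K(n) = 0
V(l) = 0
(f(22) + V(K(s(0)))) + C = (144/127 + 0) + 31457/9 = 144/127 + 31457/9 = 3996335/1143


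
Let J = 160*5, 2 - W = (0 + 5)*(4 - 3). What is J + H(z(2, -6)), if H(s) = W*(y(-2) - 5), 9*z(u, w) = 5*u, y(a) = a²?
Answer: 803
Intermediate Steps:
W = -3 (W = 2 - (0 + 5)*(4 - 3) = 2 - 5 = -3)
z(u, w) = 5*u/9 (z(u, w) = (5*u)/9 = 5*u/9)
H(s) = 3 (H(s) = -3*((-2)² - 5) = -3*(4 - 5) = -3*(-1) = 3)
J = 800
J + H(z(2, -6)) = 800 + 3 = 803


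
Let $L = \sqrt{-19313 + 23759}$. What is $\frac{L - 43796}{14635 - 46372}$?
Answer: $\frac{43796}{31737} - \frac{\sqrt{494}}{10579} \approx 1.3779$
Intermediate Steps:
$L = 3 \sqrt{494}$ ($L = \sqrt{4446} = 3 \sqrt{494} \approx 66.678$)
$\frac{L - 43796}{14635 - 46372} = \frac{3 \sqrt{494} - 43796}{14635 - 46372} = \frac{-43796 + 3 \sqrt{494}}{-31737} = \left(-43796 + 3 \sqrt{494}\right) \left(- \frac{1}{31737}\right) = \frac{43796}{31737} - \frac{\sqrt{494}}{10579}$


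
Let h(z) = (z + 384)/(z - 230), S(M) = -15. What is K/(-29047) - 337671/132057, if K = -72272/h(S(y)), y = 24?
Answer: -220650346579/52423415613 ≈ -4.2090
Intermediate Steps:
h(z) = (384 + z)/(-230 + z)
K = 17706640/369 (K = -72272*(-230 - 15)/(384 - 15) = -72272/(369/(-245)) = -72272/((-1/245*369)) = -72272/(-369/245) = -72272*(-245/369) = 17706640/369 ≈ 47986.)
K/(-29047) - 337671/132057 = (17706640/369)/(-29047) - 337671/132057 = (17706640/369)*(-1/29047) - 337671*1/132057 = -17706640/10718343 - 37519/14673 = -220650346579/52423415613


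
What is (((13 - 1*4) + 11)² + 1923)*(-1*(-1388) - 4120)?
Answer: -6346436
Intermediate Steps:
(((13 - 1*4) + 11)² + 1923)*(-1*(-1388) - 4120) = (((13 - 4) + 11)² + 1923)*(1388 - 4120) = ((9 + 11)² + 1923)*(-2732) = (20² + 1923)*(-2732) = (400 + 1923)*(-2732) = 2323*(-2732) = -6346436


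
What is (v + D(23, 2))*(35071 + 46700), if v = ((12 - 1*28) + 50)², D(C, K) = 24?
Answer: 96489780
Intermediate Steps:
v = 1156 (v = ((12 - 28) + 50)² = (-16 + 50)² = 34² = 1156)
(v + D(23, 2))*(35071 + 46700) = (1156 + 24)*(35071 + 46700) = 1180*81771 = 96489780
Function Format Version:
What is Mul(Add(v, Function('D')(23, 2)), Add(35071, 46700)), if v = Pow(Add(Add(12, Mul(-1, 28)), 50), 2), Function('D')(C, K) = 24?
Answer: 96489780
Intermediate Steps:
v = 1156 (v = Pow(Add(Add(12, -28), 50), 2) = Pow(Add(-16, 50), 2) = Pow(34, 2) = 1156)
Mul(Add(v, Function('D')(23, 2)), Add(35071, 46700)) = Mul(Add(1156, 24), Add(35071, 46700)) = Mul(1180, 81771) = 96489780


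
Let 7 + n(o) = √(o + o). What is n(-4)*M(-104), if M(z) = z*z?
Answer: -75712 + 21632*I*√2 ≈ -75712.0 + 30592.0*I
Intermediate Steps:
M(z) = z²
n(o) = -7 + √2*√o (n(o) = -7 + √(o + o) = -7 + √(2*o) = -7 + √2*√o)
n(-4)*M(-104) = (-7 + √2*√(-4))*(-104)² = (-7 + √2*(2*I))*10816 = (-7 + 2*I*√2)*10816 = -75712 + 21632*I*√2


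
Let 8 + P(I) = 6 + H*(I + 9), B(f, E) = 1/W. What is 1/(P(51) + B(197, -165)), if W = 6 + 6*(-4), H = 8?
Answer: 18/8603 ≈ 0.0020923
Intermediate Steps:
W = -18 (W = 6 - 24 = -18)
B(f, E) = -1/18 (B(f, E) = 1/(-18) = -1/18)
P(I) = 70 + 8*I (P(I) = -8 + (6 + 8*(I + 9)) = -8 + (6 + 8*(9 + I)) = -8 + (6 + (72 + 8*I)) = -8 + (78 + 8*I) = 70 + 8*I)
1/(P(51) + B(197, -165)) = 1/((70 + 8*51) - 1/18) = 1/((70 + 408) - 1/18) = 1/(478 - 1/18) = 1/(8603/18) = 18/8603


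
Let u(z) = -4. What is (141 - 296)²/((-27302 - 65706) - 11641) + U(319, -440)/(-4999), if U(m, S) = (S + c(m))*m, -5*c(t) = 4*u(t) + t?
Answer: 82957221718/2615701755 ≈ 31.715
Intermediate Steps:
c(t) = 16/5 - t/5 (c(t) = -(4*(-4) + t)/5 = -(-16 + t)/5 = 16/5 - t/5)
U(m, S) = m*(16/5 + S - m/5) (U(m, S) = (S + (16/5 - m/5))*m = (16/5 + S - m/5)*m = m*(16/5 + S - m/5))
(141 - 296)²/((-27302 - 65706) - 11641) + U(319, -440)/(-4999) = (141 - 296)²/((-27302 - 65706) - 11641) + ((⅕)*319*(16 - 1*319 + 5*(-440)))/(-4999) = (-155)²/(-93008 - 11641) + ((⅕)*319*(16 - 319 - 2200))*(-1/4999) = 24025/(-104649) + ((⅕)*319*(-2503))*(-1/4999) = 24025*(-1/104649) - 798457/5*(-1/4999) = -24025/104649 + 798457/24995 = 82957221718/2615701755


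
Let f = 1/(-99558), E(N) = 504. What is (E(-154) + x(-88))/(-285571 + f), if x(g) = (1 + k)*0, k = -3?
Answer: -50177232/28430877619 ≈ -0.0017649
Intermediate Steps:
f = -1/99558 ≈ -1.0044e-5
x(g) = 0 (x(g) = (1 - 3)*0 = -2*0 = 0)
(E(-154) + x(-88))/(-285571 + f) = (504 + 0)/(-285571 - 1/99558) = 504/(-28430877619/99558) = 504*(-99558/28430877619) = -50177232/28430877619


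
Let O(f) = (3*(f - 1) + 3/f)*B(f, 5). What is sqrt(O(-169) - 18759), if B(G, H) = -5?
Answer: I*sqrt(2739306)/13 ≈ 127.31*I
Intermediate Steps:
O(f) = 15 - 15*f - 15/f (O(f) = (3*(f - 1) + 3/f)*(-5) = (3*(-1 + f) + 3/f)*(-5) = ((-3 + 3*f) + 3/f)*(-5) = (-3 + 3*f + 3/f)*(-5) = 15 - 15*f - 15/f)
sqrt(O(-169) - 18759) = sqrt((15 - 15*(-169) - 15/(-169)) - 18759) = sqrt((15 + 2535 - 15*(-1/169)) - 18759) = sqrt((15 + 2535 + 15/169) - 18759) = sqrt(430965/169 - 18759) = sqrt(-2739306/169) = I*sqrt(2739306)/13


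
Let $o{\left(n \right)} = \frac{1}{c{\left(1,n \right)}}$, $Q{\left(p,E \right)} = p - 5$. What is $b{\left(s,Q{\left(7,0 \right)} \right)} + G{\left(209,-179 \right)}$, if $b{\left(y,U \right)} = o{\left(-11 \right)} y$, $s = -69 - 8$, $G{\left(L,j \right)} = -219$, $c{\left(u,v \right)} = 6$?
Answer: $- \frac{1391}{6} \approx -231.83$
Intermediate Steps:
$Q{\left(p,E \right)} = -5 + p$
$o{\left(n \right)} = \frac{1}{6}$
$s = -77$ ($s = -69 - 8 = -77$)
$b{\left(y,U \right)} = \frac{y}{6}$
$b{\left(s,Q{\left(7,0 \right)} \right)} + G{\left(209,-179 \right)} = \frac{1}{6} \left(-77\right) - 219 = - \frac{77}{6} - 219 = - \frac{1391}{6}$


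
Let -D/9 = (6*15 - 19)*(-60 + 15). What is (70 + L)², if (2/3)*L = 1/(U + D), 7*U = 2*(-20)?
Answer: 793792363811041/161998200100 ≈ 4900.0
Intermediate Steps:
U = -40/7 (U = (2*(-20))/7 = (⅐)*(-40) = -40/7 ≈ -5.7143)
D = 28755 (D = -9*(6*15 - 19)*(-60 + 15) = -9*(90 - 19)*(-45) = -639*(-45) = -9*(-3195) = 28755)
L = 21/402490 (L = 3/(2*(-40/7 + 28755)) = 3/(2*(201245/7)) = (3/2)*(7/201245) = 21/402490 ≈ 5.2175e-5)
(70 + L)² = (70 + 21/402490)² = (28174321/402490)² = 793792363811041/161998200100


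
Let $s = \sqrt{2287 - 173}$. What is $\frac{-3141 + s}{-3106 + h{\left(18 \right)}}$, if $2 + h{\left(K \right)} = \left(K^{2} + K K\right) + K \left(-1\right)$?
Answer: $\frac{1047}{826} - \frac{\sqrt{2114}}{2478} \approx 1.249$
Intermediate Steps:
$s = \sqrt{2114} \approx 45.978$
$h{\left(K \right)} = -2 - K + 2 K^{2}$ ($h{\left(K \right)} = -2 + \left(\left(K^{2} + K K\right) + K \left(-1\right)\right) = -2 - \left(K - 2 K^{2}\right) = -2 + \left(2 K^{2} - K\right) = -2 + \left(- K + 2 K^{2}\right) = -2 - K + 2 K^{2}$)
$\frac{-3141 + s}{-3106 + h{\left(18 \right)}} = \frac{-3141 + \sqrt{2114}}{-3106 - \left(20 - 648\right)} = \frac{-3141 + \sqrt{2114}}{-3106 - -628} = \frac{-3141 + \sqrt{2114}}{-3106 + 628} = \frac{-3141 + \sqrt{2114}}{-2478} = \left(-3141 + \sqrt{2114}\right) \left(- \frac{1}{2478}\right) = \frac{1047}{826} - \frac{\sqrt{2114}}{2478}$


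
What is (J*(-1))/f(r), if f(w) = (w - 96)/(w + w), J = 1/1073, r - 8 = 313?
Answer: -214/80475 ≈ -0.0026592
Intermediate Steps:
r = 321 (r = 8 + 313 = 321)
J = 1/1073 ≈ 0.00093197
f(w) = (-96 + w)/(2*w) (f(w) = (-96 + w)/((2*w)) = (-96 + w)*(1/(2*w)) = (-96 + w)/(2*w))
(J*(-1))/f(r) = ((1/1073)*(-1))/(((1/2)*(-96 + 321)/321)) = -1/(1073*((1/2)*(1/321)*225)) = -1/(1073*75/214) = -1/1073*214/75 = -214/80475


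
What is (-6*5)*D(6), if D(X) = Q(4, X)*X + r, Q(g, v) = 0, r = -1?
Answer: 30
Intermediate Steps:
D(X) = -1 (D(X) = 0*X - 1 = 0 - 1 = -1)
(-6*5)*D(6) = -6*5*(-1) = -30*(-1) = 30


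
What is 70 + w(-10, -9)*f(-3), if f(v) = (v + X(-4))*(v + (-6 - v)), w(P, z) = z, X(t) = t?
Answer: -308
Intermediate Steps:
f(v) = 24 - 6*v (f(v) = (v - 4)*(v + (-6 - v)) = (-4 + v)*(-6) = 24 - 6*v)
70 + w(-10, -9)*f(-3) = 70 - 9*(24 - 6*(-3)) = 70 - 9*(24 + 18) = 70 - 9*42 = 70 - 378 = -308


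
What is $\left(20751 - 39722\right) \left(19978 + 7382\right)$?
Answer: $-519046560$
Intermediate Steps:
$\left(20751 - 39722\right) \left(19978 + 7382\right) = \left(-18971\right) 27360 = -519046560$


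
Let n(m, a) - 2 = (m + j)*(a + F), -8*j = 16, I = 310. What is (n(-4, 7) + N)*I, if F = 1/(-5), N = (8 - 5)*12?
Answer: -868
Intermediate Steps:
N = 36 (N = 3*12 = 36)
F = -⅕ ≈ -0.20000
j = -2 (j = -⅛*16 = -2)
n(m, a) = 2 + (-2 + m)*(-⅕ + a) (n(m, a) = 2 + (m - 2)*(a - ⅕) = 2 + (-2 + m)*(-⅕ + a))
(n(-4, 7) + N)*I = ((12/5 - 2*7 - ⅕*(-4) + 7*(-4)) + 36)*310 = ((12/5 - 14 + ⅘ - 28) + 36)*310 = (-194/5 + 36)*310 = -14/5*310 = -868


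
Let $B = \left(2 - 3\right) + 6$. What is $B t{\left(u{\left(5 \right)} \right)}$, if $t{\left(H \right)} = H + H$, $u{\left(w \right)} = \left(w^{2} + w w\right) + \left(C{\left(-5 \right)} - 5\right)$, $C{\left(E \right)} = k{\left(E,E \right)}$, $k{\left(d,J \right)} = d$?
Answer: $400$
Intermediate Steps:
$C{\left(E \right)} = E$
$u{\left(w \right)} = -10 + 2 w^{2}$ ($u{\left(w \right)} = \left(w^{2} + w w\right) - 10 = \left(w^{2} + w^{2}\right) - 10 = 2 w^{2} - 10 = -10 + 2 w^{2}$)
$t{\left(H \right)} = 2 H$
$B = 5$ ($B = -1 + 6 = 5$)
$B t{\left(u{\left(5 \right)} \right)} = 5 \cdot 2 \left(-10 + 2 \cdot 5^{2}\right) = 5 \cdot 2 \left(-10 + 2 \cdot 25\right) = 5 \cdot 2 \left(-10 + 50\right) = 5 \cdot 2 \cdot 40 = 5 \cdot 80 = 400$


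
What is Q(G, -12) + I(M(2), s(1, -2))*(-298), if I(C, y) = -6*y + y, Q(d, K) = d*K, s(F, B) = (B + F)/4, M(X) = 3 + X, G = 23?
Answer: -1297/2 ≈ -648.50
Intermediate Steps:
s(F, B) = B/4 + F/4 (s(F, B) = (B + F)*(¼) = B/4 + F/4)
Q(d, K) = K*d
I(C, y) = -5*y
Q(G, -12) + I(M(2), s(1, -2))*(-298) = -12*23 - 5*((¼)*(-2) + (¼)*1)*(-298) = -276 - 5*(-½ + ¼)*(-298) = -276 - 5*(-¼)*(-298) = -276 + (5/4)*(-298) = -276 - 745/2 = -1297/2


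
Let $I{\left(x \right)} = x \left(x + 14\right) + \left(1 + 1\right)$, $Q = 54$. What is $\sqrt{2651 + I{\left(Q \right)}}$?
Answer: $5 \sqrt{253} \approx 79.53$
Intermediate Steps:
$I{\left(x \right)} = 2 + x \left(14 + x\right)$ ($I{\left(x \right)} = x \left(14 + x\right) + 2 = 2 + x \left(14 + x\right)$)
$\sqrt{2651 + I{\left(Q \right)}} = \sqrt{2651 + \left(2 + 54^{2} + 14 \cdot 54\right)} = \sqrt{2651 + \left(2 + 2916 + 756\right)} = \sqrt{2651 + 3674} = \sqrt{6325} = 5 \sqrt{253}$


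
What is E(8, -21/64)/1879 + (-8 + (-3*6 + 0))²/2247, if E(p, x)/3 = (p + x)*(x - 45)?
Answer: -4399064147/17293774848 ≈ -0.25437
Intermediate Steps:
E(p, x) = 3*(-45 + x)*(p + x) (E(p, x) = 3*((p + x)*(x - 45)) = 3*((p + x)*(-45 + x)) = 3*((-45 + x)*(p + x)) = 3*(-45 + x)*(p + x))
E(8, -21/64)/1879 + (-8 + (-3*6 + 0))²/2247 = (-135*8 - (-2835)/64 + 3*(-21/64)² + 3*8*(-21/64))/1879 + (-8 + (-3*6 + 0))²/2247 = (-1080 - (-2835)/64 + 3*(-21*1/64)² + 3*8*(-21*1/64))*(1/1879) + (-8 + (-18 + 0))²*(1/2247) = (-1080 - 135*(-21/64) + 3*(-21/64)² + 3*8*(-21/64))*(1/1879) + (-8 - 18)²*(1/2247) = (-1080 + 2835/64 + 3*(441/4096) - 63/8)*(1/1879) + (-26)²*(1/2247) = (-1080 + 2835/64 + 1323/4096 - 63/8)*(1/1879) + 676*(1/2247) = -4273173/4096*1/1879 + 676/2247 = -4273173/7696384 + 676/2247 = -4399064147/17293774848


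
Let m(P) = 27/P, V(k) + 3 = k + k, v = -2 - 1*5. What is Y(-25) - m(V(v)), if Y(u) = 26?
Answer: 469/17 ≈ 27.588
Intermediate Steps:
v = -7 (v = -2 - 5 = -7)
V(k) = -3 + 2*k (V(k) = -3 + (k + k) = -3 + 2*k)
Y(-25) - m(V(v)) = 26 - 27/(-3 + 2*(-7)) = 26 - 27/(-3 - 14) = 26 - 27/(-17) = 26 - 27*(-1)/17 = 26 - 1*(-27/17) = 26 + 27/17 = 469/17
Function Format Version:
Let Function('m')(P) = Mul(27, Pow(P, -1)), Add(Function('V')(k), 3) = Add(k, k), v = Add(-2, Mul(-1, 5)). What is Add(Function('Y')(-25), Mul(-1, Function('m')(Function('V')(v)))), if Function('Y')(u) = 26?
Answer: Rational(469, 17) ≈ 27.588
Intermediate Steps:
v = -7 (v = Add(-2, -5) = -7)
Function('V')(k) = Add(-3, Mul(2, k)) (Function('V')(k) = Add(-3, Add(k, k)) = Add(-3, Mul(2, k)))
Add(Function('Y')(-25), Mul(-1, Function('m')(Function('V')(v)))) = Add(26, Mul(-1, Mul(27, Pow(Add(-3, Mul(2, -7)), -1)))) = Add(26, Mul(-1, Mul(27, Pow(Add(-3, -14), -1)))) = Add(26, Mul(-1, Mul(27, Pow(-17, -1)))) = Add(26, Mul(-1, Mul(27, Rational(-1, 17)))) = Add(26, Mul(-1, Rational(-27, 17))) = Add(26, Rational(27, 17)) = Rational(469, 17)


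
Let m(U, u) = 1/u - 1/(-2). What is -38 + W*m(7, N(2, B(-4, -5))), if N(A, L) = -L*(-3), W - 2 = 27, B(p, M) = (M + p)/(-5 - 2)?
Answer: -863/54 ≈ -15.981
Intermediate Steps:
B(p, M) = -M/7 - p/7 (B(p, M) = (M + p)/(-7) = (M + p)*(-1/7) = -M/7 - p/7)
W = 29 (W = 2 + 27 = 29)
N(A, L) = 3*L
m(U, u) = 1/2 + 1/u (m(U, u) = 1/u - 1*(-1/2) = 1/u + 1/2 = 1/2 + 1/u)
-38 + W*m(7, N(2, B(-4, -5))) = -38 + 29*((2 + 3*(-1/7*(-5) - 1/7*(-4)))/(2*((3*(-1/7*(-5) - 1/7*(-4)))))) = -38 + 29*((2 + 3*(5/7 + 4/7))/(2*((3*(5/7 + 4/7))))) = -38 + 29*((2 + 3*(9/7))/(2*((3*(9/7))))) = -38 + 29*((2 + 27/7)/(2*(27/7))) = -38 + 29*((1/2)*(7/27)*(41/7)) = -38 + 29*(41/54) = -38 + 1189/54 = -863/54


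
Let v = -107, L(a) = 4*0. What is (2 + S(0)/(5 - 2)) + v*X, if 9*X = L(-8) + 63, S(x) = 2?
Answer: -2239/3 ≈ -746.33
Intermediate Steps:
L(a) = 0
X = 7 (X = (0 + 63)/9 = (1/9)*63 = 7)
(2 + S(0)/(5 - 2)) + v*X = (2 + 2/(5 - 2)) - 107*7 = (2 + 2/3) - 749 = 8/3 - 749 = -2239/3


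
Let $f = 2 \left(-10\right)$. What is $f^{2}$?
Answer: $400$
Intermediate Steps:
$f = -20$
$f^{2} = \left(-20\right)^{2} = 400$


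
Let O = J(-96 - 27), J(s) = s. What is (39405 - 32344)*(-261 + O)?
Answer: -2711424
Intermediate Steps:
O = -123 (O = -96 - 27 = -123)
(39405 - 32344)*(-261 + O) = (39405 - 32344)*(-261 - 123) = 7061*(-384) = -2711424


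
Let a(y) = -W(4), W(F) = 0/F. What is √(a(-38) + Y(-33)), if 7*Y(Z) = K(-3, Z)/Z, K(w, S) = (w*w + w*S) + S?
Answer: 5*I*√77/77 ≈ 0.5698*I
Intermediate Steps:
W(F) = 0
K(w, S) = S + w² + S*w (K(w, S) = (w² + S*w) + S = S + w² + S*w)
a(y) = 0 (a(y) = -1*0 = 0)
Y(Z) = (9 - 2*Z)/(7*Z) (Y(Z) = ((Z + (-3)² + Z*(-3))/Z)/7 = ((Z + 9 - 3*Z)/Z)/7 = ((9 - 2*Z)/Z)/7 = (9 - 2*Z)/(7*Z))
√(a(-38) + Y(-33)) = √(0 + (⅐)*(9 - 2*(-33))/(-33)) = √(0 + (⅐)*(-1/33)*(9 + 66)) = √(0 + (⅐)*(-1/33)*75) = √(0 - 25/77) = √(-25/77) = 5*I*√77/77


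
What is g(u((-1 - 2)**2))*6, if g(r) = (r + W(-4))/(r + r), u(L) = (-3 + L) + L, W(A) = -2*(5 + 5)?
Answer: -1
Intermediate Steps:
W(A) = -20 (W(A) = -2*10 = -20)
u(L) = -3 + 2*L
g(r) = (-20 + r)/(2*r) (g(r) = (r - 20)/(r + r) = (-20 + r)/((2*r)) = (-20 + r)*(1/(2*r)) = (-20 + r)/(2*r))
g(u((-1 - 2)**2))*6 = ((-20 + (-3 + 2*(-1 - 2)**2))/(2*(-3 + 2*(-1 - 2)**2)))*6 = ((-20 + (-3 + 2*(-3)**2))/(2*(-3 + 2*(-3)**2)))*6 = ((-20 + (-3 + 2*9))/(2*(-3 + 2*9)))*6 = ((-20 + (-3 + 18))/(2*(-3 + 18)))*6 = ((1/2)*(-20 + 15)/15)*6 = ((1/2)*(1/15)*(-5))*6 = -1/6*6 = -1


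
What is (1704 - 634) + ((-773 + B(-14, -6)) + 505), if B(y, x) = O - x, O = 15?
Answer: 823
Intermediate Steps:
B(y, x) = 15 - x
(1704 - 634) + ((-773 + B(-14, -6)) + 505) = (1704 - 634) + ((-773 + (15 - 1*(-6))) + 505) = 1070 + ((-773 + (15 + 6)) + 505) = 1070 + ((-773 + 21) + 505) = 1070 + (-752 + 505) = 1070 - 247 = 823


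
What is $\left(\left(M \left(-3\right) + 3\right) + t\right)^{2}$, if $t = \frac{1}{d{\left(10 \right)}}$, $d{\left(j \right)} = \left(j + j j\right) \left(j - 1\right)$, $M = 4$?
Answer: $\frac{79370281}{980100} \approx 80.982$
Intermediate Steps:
$d{\left(j \right)} = \left(-1 + j\right) \left(j + j^{2}\right)$ ($d{\left(j \right)} = \left(j + j^{2}\right) \left(-1 + j\right) = \left(-1 + j\right) \left(j + j^{2}\right)$)
$t = \frac{1}{990}$ ($t = \frac{1}{10^{3} - 10} = \frac{1}{1000 - 10} = \frac{1}{990} \approx 0.0010101$)
$\left(\left(M \left(-3\right) + 3\right) + t\right)^{2} = \left(\left(4 \left(-3\right) + 3\right) + \frac{1}{990}\right)^{2} = \left(\left(-12 + 3\right) + \frac{1}{990}\right)^{2} = \left(-9 + \frac{1}{990}\right)^{2} = \left(- \frac{8909}{990}\right)^{2} = \frac{79370281}{980100}$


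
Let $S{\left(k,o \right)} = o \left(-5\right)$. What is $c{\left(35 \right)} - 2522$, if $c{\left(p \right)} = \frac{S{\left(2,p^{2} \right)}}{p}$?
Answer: $-2697$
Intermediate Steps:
$S{\left(k,o \right)} = - 5 o$
$c{\left(p \right)} = - 5 p$ ($c{\left(p \right)} = \frac{\left(-5\right) p^{2}}{p} = - 5 p$)
$c{\left(35 \right)} - 2522 = \left(-5\right) 35 - 2522 = -175 - 2522 = -2697$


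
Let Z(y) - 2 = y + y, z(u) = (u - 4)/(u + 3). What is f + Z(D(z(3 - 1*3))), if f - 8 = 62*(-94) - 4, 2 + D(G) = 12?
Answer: -5802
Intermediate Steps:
z(u) = (-4 + u)/(3 + u)
D(G) = 10 (D(G) = -2 + 12 = 10)
f = -5824 (f = 8 + (62*(-94) - 4) = 8 + (-5828 - 4) = 8 - 5832 = -5824)
Z(y) = 2 + 2*y (Z(y) = 2 + (y + y) = 2 + 2*y)
f + Z(D(z(3 - 1*3))) = -5824 + (2 + 2*10) = -5824 + (2 + 20) = -5824 + 22 = -5802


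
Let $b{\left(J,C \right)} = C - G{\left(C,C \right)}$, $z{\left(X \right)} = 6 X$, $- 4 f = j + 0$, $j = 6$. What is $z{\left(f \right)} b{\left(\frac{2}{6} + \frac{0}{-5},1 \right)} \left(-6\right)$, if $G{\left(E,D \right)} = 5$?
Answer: $-216$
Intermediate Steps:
$f = - \frac{3}{2}$ ($f = - \frac{6 + 0}{4} = \left(- \frac{1}{4}\right) 6 = - \frac{3}{2} \approx -1.5$)
$b{\left(J,C \right)} = -5 + C$ ($b{\left(J,C \right)} = C - 5 = -5 + C$)
$z{\left(f \right)} b{\left(\frac{2}{6} + \frac{0}{-5},1 \right)} \left(-6\right) = 6 \left(- \frac{3}{2}\right) \left(-5 + 1\right) \left(-6\right) = \left(-9\right) \left(-4\right) \left(-6\right) = 36 \left(-6\right) = -216$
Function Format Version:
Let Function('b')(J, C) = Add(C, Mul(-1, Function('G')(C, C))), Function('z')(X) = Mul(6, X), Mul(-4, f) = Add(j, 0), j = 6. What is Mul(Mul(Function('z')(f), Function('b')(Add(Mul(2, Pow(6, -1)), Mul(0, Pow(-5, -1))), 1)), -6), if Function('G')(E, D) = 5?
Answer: -216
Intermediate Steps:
f = Rational(-3, 2) (f = Mul(Rational(-1, 4), Add(6, 0)) = Mul(Rational(-1, 4), 6) = Rational(-3, 2) ≈ -1.5000)
Function('b')(J, C) = Add(-5, C) (Function('b')(J, C) = Add(C, Mul(-1, 5)) = Add(C, -5) = Add(-5, C))
Mul(Mul(Function('z')(f), Function('b')(Add(Mul(2, Pow(6, -1)), Mul(0, Pow(-5, -1))), 1)), -6) = Mul(Mul(Mul(6, Rational(-3, 2)), Add(-5, 1)), -6) = Mul(Mul(-9, -4), -6) = Mul(36, -6) = -216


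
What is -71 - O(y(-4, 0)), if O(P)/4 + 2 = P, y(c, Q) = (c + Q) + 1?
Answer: -51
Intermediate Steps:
y(c, Q) = 1 + Q + c (y(c, Q) = (Q + c) + 1 = 1 + Q + c)
O(P) = -8 + 4*P
-71 - O(y(-4, 0)) = -71 - (-8 + 4*(1 + 0 - 4)) = -71 - (-8 + 4*(-3)) = -71 - (-8 - 12) = -71 - 1*(-20) = -71 + 20 = -51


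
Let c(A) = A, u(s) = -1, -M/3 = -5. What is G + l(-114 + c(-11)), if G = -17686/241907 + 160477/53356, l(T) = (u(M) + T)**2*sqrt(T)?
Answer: 37876855423/12907189892 + 79380*I*sqrt(5) ≈ 2.9346 + 1.775e+5*I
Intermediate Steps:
M = 15 (M = -3*(-5) = 15)
l(T) = sqrt(T)*(-1 + T)**2 (l(T) = (-1 + T)**2*sqrt(T) = sqrt(T)*(-1 + T)**2)
G = 37876855423/12907189892 (G = -17686*1/241907 + 160477*(1/53356) = -17686/241907 + 160477/53356 = 37876855423/12907189892 ≈ 2.9346)
G + l(-114 + c(-11)) = 37876855423/12907189892 + sqrt(-114 - 11)*(-1 + (-114 - 11))**2 = 37876855423/12907189892 + sqrt(-125)*(-1 - 125)**2 = 37876855423/12907189892 + (5*I*sqrt(5))*(-126)**2 = 37876855423/12907189892 + (5*I*sqrt(5))*15876 = 37876855423/12907189892 + 79380*I*sqrt(5)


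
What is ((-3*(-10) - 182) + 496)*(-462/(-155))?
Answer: 158928/155 ≈ 1025.3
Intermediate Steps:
((-3*(-10) - 182) + 496)*(-462/(-155)) = ((30 - 182) + 496)*(-462*(-1/155)) = (-152 + 496)*(462/155) = 344*(462/155) = 158928/155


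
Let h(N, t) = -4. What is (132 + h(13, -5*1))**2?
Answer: 16384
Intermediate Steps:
(132 + h(13, -5*1))**2 = (132 - 4)**2 = 128**2 = 16384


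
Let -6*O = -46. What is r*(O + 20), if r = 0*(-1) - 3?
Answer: -83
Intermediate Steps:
O = 23/3 (O = -⅙*(-46) = 23/3 ≈ 7.6667)
r = -3 (r = 0 - 3 = -3)
r*(O + 20) = -3*(23/3 + 20) = -3*83/3 = -83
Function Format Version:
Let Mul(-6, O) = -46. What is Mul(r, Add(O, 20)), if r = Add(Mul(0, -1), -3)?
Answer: -83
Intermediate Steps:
O = Rational(23, 3) (O = Mul(Rational(-1, 6), -46) = Rational(23, 3) ≈ 7.6667)
r = -3 (r = Add(0, -3) = -3)
Mul(r, Add(O, 20)) = Mul(-3, Add(Rational(23, 3), 20)) = Mul(-3, Rational(83, 3)) = -83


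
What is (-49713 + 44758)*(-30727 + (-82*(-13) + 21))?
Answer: 146866200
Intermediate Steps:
(-49713 + 44758)*(-30727 + (-82*(-13) + 21)) = -4955*(-30727 + (1066 + 21)) = -4955*(-30727 + 1087) = -4955*(-29640) = 146866200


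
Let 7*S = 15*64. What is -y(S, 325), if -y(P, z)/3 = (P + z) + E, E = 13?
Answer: 9978/7 ≈ 1425.4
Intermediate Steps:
S = 960/7 (S = (15*64)/7 = (⅐)*960 = 960/7 ≈ 137.14)
y(P, z) = -39 - 3*P - 3*z (y(P, z) = -3*((P + z) + 13) = -3*(13 + P + z) = -39 - 3*P - 3*z)
-y(S, 325) = -(-39 - 3*960/7 - 3*325) = -(-39 - 2880/7 - 975) = -1*(-9978/7) = 9978/7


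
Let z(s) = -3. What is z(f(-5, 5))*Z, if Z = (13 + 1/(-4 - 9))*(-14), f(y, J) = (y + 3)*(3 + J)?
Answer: 7056/13 ≈ 542.77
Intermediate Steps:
f(y, J) = (3 + J)*(3 + y) (f(y, J) = (3 + y)*(3 + J) = (3 + J)*(3 + y))
Z = -2352/13 (Z = (13 + 1/(-13))*(-14) = (13 - 1/13)*(-14) = (168/13)*(-14) = -2352/13 ≈ -180.92)
z(f(-5, 5))*Z = -3*(-2352/13) = 7056/13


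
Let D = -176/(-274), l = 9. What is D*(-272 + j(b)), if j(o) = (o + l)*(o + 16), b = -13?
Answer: -24992/137 ≈ -182.42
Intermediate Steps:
j(o) = (9 + o)*(16 + o) (j(o) = (o + 9)*(o + 16) = (9 + o)*(16 + o))
D = 88/137 (D = -176*(-1/274) = 88/137 ≈ 0.64234)
D*(-272 + j(b)) = 88*(-272 + (144 + (-13)² + 25*(-13)))/137 = 88*(-272 + (144 + 169 - 325))/137 = 88*(-272 - 12)/137 = (88/137)*(-284) = -24992/137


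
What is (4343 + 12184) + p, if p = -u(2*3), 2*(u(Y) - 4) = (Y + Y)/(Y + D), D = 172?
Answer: 1470544/89 ≈ 16523.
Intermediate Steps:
u(Y) = 4 + Y/(172 + Y) (u(Y) = 4 + ((Y + Y)/(Y + 172))/2 = 4 + ((2*Y)/(172 + Y))/2 = 4 + (2*Y/(172 + Y))/2 = 4 + Y/(172 + Y))
p = -359/89 (p = -(688 + 5*(2*3))/(172 + 2*3) = -(688 + 5*6)/(172 + 6) = -(688 + 30)/178 = -718/178 = -1*359/89 = -359/89 ≈ -4.0337)
(4343 + 12184) + p = (4343 + 12184) - 359/89 = 16527 - 359/89 = 1470544/89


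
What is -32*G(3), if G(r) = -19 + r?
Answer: 512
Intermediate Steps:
-32*G(3) = -32*(-19 + 3) = -32*(-16) = 512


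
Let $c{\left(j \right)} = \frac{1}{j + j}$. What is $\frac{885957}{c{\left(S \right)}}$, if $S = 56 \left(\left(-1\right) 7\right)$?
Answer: $-694590288$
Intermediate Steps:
$S = -392$ ($S = 56 \left(-7\right) = -392$)
$c{\left(j \right)} = \frac{1}{2 j}$
$\frac{885957}{c{\left(S \right)}} = \frac{885957}{\frac{1}{2} \frac{1}{-392}} = \frac{885957}{\frac{1}{2} \left(- \frac{1}{392}\right)} = \frac{885957}{- \frac{1}{784}} = 885957 \left(-784\right) = -694590288$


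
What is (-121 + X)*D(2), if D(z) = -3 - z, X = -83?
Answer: 1020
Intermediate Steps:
(-121 + X)*D(2) = (-121 - 83)*(-3 - 1*2) = -204*(-3 - 2) = -204*(-5) = 1020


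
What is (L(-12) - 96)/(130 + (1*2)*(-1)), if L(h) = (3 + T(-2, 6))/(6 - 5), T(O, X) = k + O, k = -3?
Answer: -49/64 ≈ -0.76563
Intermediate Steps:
T(O, X) = -3 + O
L(h) = -2 (L(h) = (3 + (-3 - 2))/(6 - 5) = (3 - 5)/1 = -2*1 = -2)
(L(-12) - 96)/(130 + (1*2)*(-1)) = (-2 - 96)/(130 + (1*2)*(-1)) = -98/(130 + 2*(-1)) = -98/(130 - 2) = -98/128 = (1/128)*(-98) = -49/64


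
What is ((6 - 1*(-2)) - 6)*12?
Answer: 24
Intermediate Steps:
((6 - 1*(-2)) - 6)*12 = ((6 + 2) - 6)*12 = (8 - 6)*12 = 2*12 = 24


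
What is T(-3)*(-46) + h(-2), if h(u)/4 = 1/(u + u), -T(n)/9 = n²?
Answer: 3725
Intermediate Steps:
T(n) = -9*n²
h(u) = 2/u (h(u) = 4/(u + u) = 4/((2*u)) = 4*(1/(2*u)) = 2/u)
T(-3)*(-46) + h(-2) = -9*(-3)²*(-46) + 2/(-2) = -9*9*(-46) + 2*(-½) = -81*(-46) - 1 = 3726 - 1 = 3725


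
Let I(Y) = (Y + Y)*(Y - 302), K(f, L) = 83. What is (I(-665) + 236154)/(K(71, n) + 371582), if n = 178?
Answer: 1522264/371665 ≈ 4.0958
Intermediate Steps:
I(Y) = 2*Y*(-302 + Y) (I(Y) = (2*Y)*(-302 + Y) = 2*Y*(-302 + Y))
(I(-665) + 236154)/(K(71, n) + 371582) = (2*(-665)*(-302 - 665) + 236154)/(83 + 371582) = (2*(-665)*(-967) + 236154)/371665 = (1286110 + 236154)*(1/371665) = 1522264*(1/371665) = 1522264/371665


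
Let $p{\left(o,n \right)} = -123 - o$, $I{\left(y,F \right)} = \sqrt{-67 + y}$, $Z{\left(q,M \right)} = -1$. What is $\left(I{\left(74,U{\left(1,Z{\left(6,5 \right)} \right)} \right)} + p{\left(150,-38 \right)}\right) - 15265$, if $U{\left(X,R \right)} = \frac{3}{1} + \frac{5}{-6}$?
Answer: $-15538 + \sqrt{7} \approx -15535.0$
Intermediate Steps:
$U{\left(X,R \right)} = \frac{13}{6}$ ($U{\left(X,R \right)} = 3 \cdot 1 + 5 \left(- \frac{1}{6}\right) = 3 - \frac{5}{6} = \frac{13}{6}$)
$\left(I{\left(74,U{\left(1,Z{\left(6,5 \right)} \right)} \right)} + p{\left(150,-38 \right)}\right) - 15265 = \left(\sqrt{-67 + 74} - 273\right) - 15265 = \left(\sqrt{7} - 273\right) - 15265 = \left(-273 + \sqrt{7}\right) - 15265 = -15538 + \sqrt{7}$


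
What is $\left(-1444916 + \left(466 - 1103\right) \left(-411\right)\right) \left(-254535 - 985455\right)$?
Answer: $1467043328910$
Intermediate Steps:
$\left(-1444916 + \left(466 - 1103\right) \left(-411\right)\right) \left(-254535 - 985455\right) = \left(-1444916 - -261807\right) \left(-1239990\right) = \left(-1444916 + 261807\right) \left(-1239990\right) = \left(-1183109\right) \left(-1239990\right) = 1467043328910$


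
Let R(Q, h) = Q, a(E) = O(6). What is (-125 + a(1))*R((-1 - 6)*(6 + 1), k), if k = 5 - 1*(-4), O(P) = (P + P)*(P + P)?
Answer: -931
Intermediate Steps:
O(P) = 4*P² (O(P) = (2*P)*(2*P) = 4*P²)
a(E) = 144 (a(E) = 4*6² = 4*36 = 144)
k = 9 (k = 5 + 4 = 9)
(-125 + a(1))*R((-1 - 6)*(6 + 1), k) = (-125 + 144)*((-1 - 6)*(6 + 1)) = 19*(-7*7) = 19*(-49) = -931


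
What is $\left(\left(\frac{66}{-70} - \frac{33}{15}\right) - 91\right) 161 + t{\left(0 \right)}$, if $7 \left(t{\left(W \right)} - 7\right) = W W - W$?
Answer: $-15150$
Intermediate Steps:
$t{\left(W \right)} = 7 - \frac{W}{7} + \frac{W^{2}}{7}$ ($t{\left(W \right)} = 7 + \frac{W W - W}{7} = 7 + \frac{W^{2} - W}{7} = 7 + \left(- \frac{W}{7} + \frac{W^{2}}{7}\right) = 7 - \frac{W}{7} + \frac{W^{2}}{7}$)
$\left(\left(\frac{66}{-70} - \frac{33}{15}\right) - 91\right) 161 + t{\left(0 \right)} = \left(\left(\frac{66}{-70} - \frac{33}{15}\right) - 91\right) 161 + \left(7 - 0 + \frac{0^{2}}{7}\right) = \left(\left(66 \left(- \frac{1}{70}\right) - \frac{11}{5}\right) - 91\right) 161 + \left(7 + 0 + \frac{1}{7} \cdot 0\right) = \left(\left(- \frac{33}{35} - \frac{11}{5}\right) - 91\right) 161 + \left(7 + 0 + 0\right) = \left(- \frac{22}{7} - 91\right) 161 + 7 = \left(- \frac{659}{7}\right) 161 + 7 = -15157 + 7 = -15150$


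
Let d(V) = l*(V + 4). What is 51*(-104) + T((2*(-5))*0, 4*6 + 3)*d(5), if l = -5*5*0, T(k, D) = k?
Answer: -5304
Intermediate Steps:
l = 0 (l = -25*0 = 0)
d(V) = 0 (d(V) = 0*(V + 4) = 0*(4 + V) = 0)
51*(-104) + T((2*(-5))*0, 4*6 + 3)*d(5) = 51*(-104) + ((2*(-5))*0)*0 = -5304 - 10*0*0 = -5304 + 0*0 = -5304 + 0 = -5304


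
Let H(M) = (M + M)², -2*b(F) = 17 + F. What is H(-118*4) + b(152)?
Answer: 1782103/2 ≈ 8.9105e+5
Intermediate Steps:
b(F) = -17/2 - F/2 (b(F) = -(17 + F)/2 = -17/2 - F/2)
H(M) = 4*M² (H(M) = (2*M)² = 4*M²)
H(-118*4) + b(152) = 4*(-118*4)² + (-17/2 - ½*152) = 4*(-472)² + (-17/2 - 76) = 4*222784 - 169/2 = 891136 - 169/2 = 1782103/2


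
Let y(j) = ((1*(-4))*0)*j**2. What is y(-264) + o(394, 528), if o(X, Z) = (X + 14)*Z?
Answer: 215424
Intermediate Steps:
o(X, Z) = Z*(14 + X) (o(X, Z) = (14 + X)*Z = Z*(14 + X))
y(j) = 0 (y(j) = (-4*0)*j**2 = 0*j**2 = 0)
y(-264) + o(394, 528) = 0 + 528*(14 + 394) = 0 + 528*408 = 0 + 215424 = 215424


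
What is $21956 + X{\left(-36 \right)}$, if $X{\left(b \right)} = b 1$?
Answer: $21920$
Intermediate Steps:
$X{\left(b \right)} = b$
$21956 + X{\left(-36 \right)} = 21956 - 36 = 21920$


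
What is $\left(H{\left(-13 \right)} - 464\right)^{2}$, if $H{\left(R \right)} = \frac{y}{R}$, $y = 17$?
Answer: $\frac{36590401}{169} \approx 2.1651 \cdot 10^{5}$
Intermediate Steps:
$H{\left(R \right)} = \frac{17}{R}$
$\left(H{\left(-13 \right)} - 464\right)^{2} = \left(\frac{17}{-13} - 464\right)^{2} = \left(17 \left(- \frac{1}{13}\right) - 464\right)^{2} = \left(- \frac{17}{13} - 464\right)^{2} = \left(- \frac{6049}{13}\right)^{2} = \frac{36590401}{169}$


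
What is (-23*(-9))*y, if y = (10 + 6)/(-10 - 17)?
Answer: -368/3 ≈ -122.67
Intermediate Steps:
y = -16/27 (y = 16/(-27) = 16*(-1/27) = -16/27 ≈ -0.59259)
(-23*(-9))*y = -23*(-9)*(-16/27) = 207*(-16/27) = -368/3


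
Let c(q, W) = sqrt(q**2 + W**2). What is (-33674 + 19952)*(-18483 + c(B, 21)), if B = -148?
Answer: 253623726 - 13722*sqrt(22345) ≈ 2.5157e+8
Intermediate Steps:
c(q, W) = sqrt(W**2 + q**2)
(-33674 + 19952)*(-18483 + c(B, 21)) = (-33674 + 19952)*(-18483 + sqrt(21**2 + (-148)**2)) = -13722*(-18483 + sqrt(441 + 21904)) = -13722*(-18483 + sqrt(22345)) = 253623726 - 13722*sqrt(22345)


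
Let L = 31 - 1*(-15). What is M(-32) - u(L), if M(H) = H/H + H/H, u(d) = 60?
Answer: -58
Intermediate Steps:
L = 46 (L = 31 + 15 = 46)
M(H) = 2 (M(H) = 1 + 1 = 2)
M(-32) - u(L) = 2 - 1*60 = 2 - 60 = -58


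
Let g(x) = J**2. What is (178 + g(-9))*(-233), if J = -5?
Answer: -47299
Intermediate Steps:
g(x) = 25 (g(x) = (-5)**2 = 25)
(178 + g(-9))*(-233) = (178 + 25)*(-233) = 203*(-233) = -47299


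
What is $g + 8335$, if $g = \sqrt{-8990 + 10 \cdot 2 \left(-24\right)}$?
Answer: $8335 + i \sqrt{9470} \approx 8335.0 + 97.314 i$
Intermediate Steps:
$g = i \sqrt{9470}$ ($g = \sqrt{-8990 + 20 \left(-24\right)} = \sqrt{-8990 - 480} = \sqrt{-9470} = i \sqrt{9470} \approx 97.314 i$)
$g + 8335 = i \sqrt{9470} + 8335 = 8335 + i \sqrt{9470}$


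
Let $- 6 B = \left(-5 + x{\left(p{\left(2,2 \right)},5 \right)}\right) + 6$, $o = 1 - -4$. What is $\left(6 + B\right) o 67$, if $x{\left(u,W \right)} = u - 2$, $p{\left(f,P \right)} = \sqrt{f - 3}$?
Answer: $\frac{12395}{6} - \frac{335 i}{6} \approx 2065.8 - 55.833 i$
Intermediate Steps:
$o = 5$ ($o = 1 + 4 = 5$)
$p{\left(f,P \right)} = \sqrt{-3 + f}$
$x{\left(u,W \right)} = -2 + u$
$B = \frac{1}{6} - \frac{i}{6}$ ($B = - \frac{\left(-5 - \left(2 - \sqrt{-3 + 2}\right)\right) + 6}{6} = - \frac{\left(-5 - \left(2 - \sqrt{-1}\right)\right) + 6}{6} = - \frac{\left(-5 - \left(2 - i\right)\right) + 6}{6} = - \frac{\left(-7 + i\right) + 6}{6} = - \frac{-1 + i}{6} = \frac{1}{6} - \frac{i}{6} \approx 0.16667 - 0.16667 i$)
$\left(6 + B\right) o 67 = \left(6 + \left(\frac{1}{6} - \frac{i}{6}\right)\right) 5 \cdot 67 = \left(\frac{37}{6} - \frac{i}{6}\right) 5 \cdot 67 = \left(\frac{185}{6} - \frac{5 i}{6}\right) 67 = \frac{12395}{6} - \frac{335 i}{6}$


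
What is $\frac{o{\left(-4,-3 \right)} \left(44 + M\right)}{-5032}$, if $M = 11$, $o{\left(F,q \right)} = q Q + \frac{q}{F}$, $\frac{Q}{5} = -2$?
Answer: $- \frac{6765}{20128} \approx -0.3361$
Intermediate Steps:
$Q = -10$ ($Q = 5 \left(-2\right) = -10$)
$o{\left(F,q \right)} = - 10 q + \frac{q}{F}$ ($o{\left(F,q \right)} = q \left(-10\right) + \frac{q}{F} = - 10 q + \frac{q}{F}$)
$\frac{o{\left(-4,-3 \right)} \left(44 + M\right)}{-5032} = \frac{\left(\left(-10\right) \left(-3\right) - \frac{3}{-4}\right) \left(44 + 11\right)}{-5032} = \left(30 - - \frac{3}{4}\right) 55 \left(- \frac{1}{5032}\right) = \left(30 + \frac{3}{4}\right) 55 \left(- \frac{1}{5032}\right) = \frac{123}{4} \cdot 55 \left(- \frac{1}{5032}\right) = \frac{6765}{4} \left(- \frac{1}{5032}\right) = - \frac{6765}{20128}$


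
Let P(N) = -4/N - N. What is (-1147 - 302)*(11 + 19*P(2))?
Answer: 94185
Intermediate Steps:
P(N) = -N - 4/N
(-1147 - 302)*(11 + 19*P(2)) = (-1147 - 302)*(11 + 19*(-1*2 - 4/2)) = -1449*(11 + 19*(-2 - 4*1/2)) = -1449*(11 + 19*(-2 - 2)) = -1449*(11 + 19*(-4)) = -1449*(11 - 76) = -1449*(-65) = 94185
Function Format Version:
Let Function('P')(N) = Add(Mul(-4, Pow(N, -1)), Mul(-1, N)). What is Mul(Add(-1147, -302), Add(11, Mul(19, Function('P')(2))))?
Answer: 94185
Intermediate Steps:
Function('P')(N) = Add(Mul(-1, N), Mul(-4, Pow(N, -1)))
Mul(Add(-1147, -302), Add(11, Mul(19, Function('P')(2)))) = Mul(Add(-1147, -302), Add(11, Mul(19, Add(Mul(-1, 2), Mul(-4, Pow(2, -1)))))) = Mul(-1449, Add(11, Mul(19, Add(-2, Mul(-4, Rational(1, 2)))))) = Mul(-1449, Add(11, Mul(19, Add(-2, -2)))) = Mul(-1449, Add(11, Mul(19, -4))) = Mul(-1449, Add(11, -76)) = Mul(-1449, -65) = 94185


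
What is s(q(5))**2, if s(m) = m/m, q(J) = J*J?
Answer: 1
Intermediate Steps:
q(J) = J**2
s(m) = 1
s(q(5))**2 = 1**2 = 1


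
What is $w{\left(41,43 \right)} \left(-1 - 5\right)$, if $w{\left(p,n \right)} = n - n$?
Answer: $0$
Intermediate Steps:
$w{\left(p,n \right)} = 0$
$w{\left(41,43 \right)} \left(-1 - 5\right) = 0 \left(-1 - 5\right) = 0 \left(-6\right) = 0$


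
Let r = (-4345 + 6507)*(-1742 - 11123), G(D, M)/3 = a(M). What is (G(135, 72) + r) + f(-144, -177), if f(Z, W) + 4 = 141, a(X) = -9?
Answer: -27814020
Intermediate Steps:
G(D, M) = -27 (G(D, M) = 3*(-9) = -27)
f(Z, W) = 137 (f(Z, W) = -4 + 141 = 137)
r = -27814130 (r = 2162*(-12865) = -27814130)
(G(135, 72) + r) + f(-144, -177) = (-27 - 27814130) + 137 = -27814157 + 137 = -27814020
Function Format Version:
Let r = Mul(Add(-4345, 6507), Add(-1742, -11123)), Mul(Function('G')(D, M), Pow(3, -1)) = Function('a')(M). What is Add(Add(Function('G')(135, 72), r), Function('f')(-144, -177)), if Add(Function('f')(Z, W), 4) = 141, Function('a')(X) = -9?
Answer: -27814020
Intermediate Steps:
Function('G')(D, M) = -27 (Function('G')(D, M) = Mul(3, -9) = -27)
Function('f')(Z, W) = 137 (Function('f')(Z, W) = Add(-4, 141) = 137)
r = -27814130 (r = Mul(2162, -12865) = -27814130)
Add(Add(Function('G')(135, 72), r), Function('f')(-144, -177)) = Add(Add(-27, -27814130), 137) = Add(-27814157, 137) = -27814020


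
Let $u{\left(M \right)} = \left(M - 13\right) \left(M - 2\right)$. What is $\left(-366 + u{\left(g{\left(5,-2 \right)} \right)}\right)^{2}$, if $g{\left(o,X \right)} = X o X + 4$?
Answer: $15376$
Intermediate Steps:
$g{\left(o,X \right)} = 4 + o X^{2}$ ($g{\left(o,X \right)} = o X^{2} + 4 = 4 + o X^{2}$)
$u{\left(M \right)} = \left(-13 + M\right) \left(-2 + M\right)$
$\left(-366 + u{\left(g{\left(5,-2 \right)} \right)}\right)^{2} = \left(-366 + \left(26 + \left(4 + 5 \left(-2\right)^{2}\right)^{2} - 15 \left(4 + 5 \left(-2\right)^{2}\right)\right)\right)^{2} = \left(-366 + \left(26 + \left(4 + 5 \cdot 4\right)^{2} - 15 \left(4 + 5 \cdot 4\right)\right)\right)^{2} = \left(-366 + \left(26 + \left(4 + 20\right)^{2} - 15 \left(4 + 20\right)\right)\right)^{2} = \left(-366 + \left(26 + 24^{2} - 360\right)\right)^{2} = \left(-366 + \left(26 + 576 - 360\right)\right)^{2} = \left(-366 + 242\right)^{2} = \left(-124\right)^{2} = 15376$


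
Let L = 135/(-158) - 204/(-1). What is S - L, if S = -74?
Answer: -43789/158 ≈ -277.15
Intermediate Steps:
L = 32097/158 (L = 135*(-1/158) - 204*(-1) = -135/158 + 204 = 32097/158 ≈ 203.15)
S - L = -74 - 1*32097/158 = -74 - 32097/158 = -43789/158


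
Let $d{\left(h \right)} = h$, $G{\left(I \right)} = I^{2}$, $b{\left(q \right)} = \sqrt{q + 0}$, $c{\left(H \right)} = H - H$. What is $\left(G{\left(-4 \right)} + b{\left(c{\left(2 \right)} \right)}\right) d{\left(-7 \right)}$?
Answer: $-112$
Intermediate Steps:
$c{\left(H \right)} = 0$
$b{\left(q \right)} = \sqrt{q}$
$\left(G{\left(-4 \right)} + b{\left(c{\left(2 \right)} \right)}\right) d{\left(-7 \right)} = \left(\left(-4\right)^{2} + \sqrt{0}\right) \left(-7\right) = \left(16 + 0\right) \left(-7\right) = 16 \left(-7\right) = -112$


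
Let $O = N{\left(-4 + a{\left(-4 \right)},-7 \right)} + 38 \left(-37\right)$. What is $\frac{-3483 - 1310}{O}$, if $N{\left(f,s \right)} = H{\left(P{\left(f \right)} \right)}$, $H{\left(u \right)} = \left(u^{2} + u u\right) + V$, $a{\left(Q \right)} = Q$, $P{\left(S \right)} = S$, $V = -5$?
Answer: $\frac{4793}{1283} \approx 3.7358$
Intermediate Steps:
$H{\left(u \right)} = -5 + 2 u^{2}$ ($H{\left(u \right)} = \left(u^{2} + u u\right) - 5 = \left(u^{2} + u^{2}\right) - 5 = 2 u^{2} - 5 = -5 + 2 u^{2}$)
$N{\left(f,s \right)} = -5 + 2 f^{2}$
$O = -1283$ ($O = \left(-5 + 2 \left(-4 - 4\right)^{2}\right) + 38 \left(-37\right) = \left(-5 + 2 \left(-8\right)^{2}\right) - 1406 = \left(-5 + 2 \cdot 64\right) - 1406 = \left(-5 + 128\right) - 1406 = 123 - 1406 = -1283$)
$\frac{-3483 - 1310}{O} = \frac{-3483 - 1310}{-1283} = \left(-4793\right) \left(- \frac{1}{1283}\right) = \frac{4793}{1283}$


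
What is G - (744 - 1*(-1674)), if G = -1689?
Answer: -4107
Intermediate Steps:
G - (744 - 1*(-1674)) = -1689 - (744 - 1*(-1674)) = -1689 - (744 + 1674) = -1689 - 1*2418 = -1689 - 2418 = -4107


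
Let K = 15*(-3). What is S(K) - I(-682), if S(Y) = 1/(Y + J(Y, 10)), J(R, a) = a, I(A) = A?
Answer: 23869/35 ≈ 681.97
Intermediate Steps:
K = -45
S(Y) = 1/(10 + Y) (S(Y) = 1/(Y + 10) = 1/(10 + Y))
S(K) - I(-682) = 1/(10 - 45) - 1*(-682) = 1/(-35) + 682 = -1/35 + 682 = 23869/35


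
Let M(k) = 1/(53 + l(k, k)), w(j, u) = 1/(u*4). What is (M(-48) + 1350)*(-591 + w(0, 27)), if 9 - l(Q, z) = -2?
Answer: -5514716627/6912 ≈ -7.9785e+5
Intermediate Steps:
l(Q, z) = 11 (l(Q, z) = 9 - 1*(-2) = 9 + 2 = 11)
w(j, u) = 1/(4*u)
M(k) = 1/64 (M(k) = 1/(53 + 11) = 1/64)
(M(-48) + 1350)*(-591 + w(0, 27)) = (1/64 + 1350)*(-591 + (¼)/27) = 86401*(-591 + (¼)*(1/27))/64 = 86401*(-591 + 1/108)/64 = (86401/64)*(-63827/108) = -5514716627/6912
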